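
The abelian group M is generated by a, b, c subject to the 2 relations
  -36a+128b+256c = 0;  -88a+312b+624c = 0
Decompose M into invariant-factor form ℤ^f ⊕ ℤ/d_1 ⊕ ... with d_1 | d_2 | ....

rank_ℚ(R)=2; free=3−2=1
SNF(R) diag = [4, 8] → torsion [4, 8]

Answer: M ≅ ℤ^1 ⊕ ℤ/4 ⊕ ℤ/8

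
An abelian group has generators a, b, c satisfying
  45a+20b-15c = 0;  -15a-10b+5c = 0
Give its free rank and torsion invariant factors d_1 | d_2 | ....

rank_ℚ(R)=2; free=3−2=1
SNF(R) diag = [5, 10] → torsion [5, 10]

Answer: M ≅ ℤ^1 ⊕ ℤ/5 ⊕ ℤ/10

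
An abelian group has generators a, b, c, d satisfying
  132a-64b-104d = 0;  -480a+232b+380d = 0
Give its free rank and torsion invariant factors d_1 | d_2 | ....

Answer: M ≅ ℤ^2 ⊕ ℤ/4 ⊕ ℤ/12

Derivation:
rank_ℚ(R)=2; free=4−2=2
SNF(R) diag = [4, 12] → torsion [4, 12]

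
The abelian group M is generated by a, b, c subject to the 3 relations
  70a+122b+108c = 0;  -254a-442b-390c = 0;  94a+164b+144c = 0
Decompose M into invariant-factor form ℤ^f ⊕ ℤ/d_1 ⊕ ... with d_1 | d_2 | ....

rank_ℚ(R)=3; free=3−3=0
SNF(R) diag = [2, 6, 6] → torsion [2, 6, 6]

Answer: M ≅ ℤ/2 ⊕ ℤ/6 ⊕ ℤ/6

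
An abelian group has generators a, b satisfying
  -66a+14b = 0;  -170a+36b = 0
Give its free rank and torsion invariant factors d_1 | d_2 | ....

Answer: M ≅ ℤ/2 ⊕ ℤ/2

Derivation:
rank_ℚ(R)=2; free=2−2=0
SNF(R) diag = [2, 2] → torsion [2, 2]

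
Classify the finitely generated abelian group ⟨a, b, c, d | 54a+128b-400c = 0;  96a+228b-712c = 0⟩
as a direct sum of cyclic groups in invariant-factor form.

rank_ℚ(R)=2; free=4−2=2
SNF(R) diag = [2, 4] → torsion [2, 4]

Answer: M ≅ ℤ^2 ⊕ ℤ/2 ⊕ ℤ/4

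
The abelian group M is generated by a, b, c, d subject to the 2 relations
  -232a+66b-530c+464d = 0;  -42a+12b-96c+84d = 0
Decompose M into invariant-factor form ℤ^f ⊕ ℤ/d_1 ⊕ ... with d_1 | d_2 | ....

Answer: M ≅ ℤ^2 ⊕ ℤ/2 ⊕ ℤ/6

Derivation:
rank_ℚ(R)=2; free=4−2=2
SNF(R) diag = [2, 6] → torsion [2, 6]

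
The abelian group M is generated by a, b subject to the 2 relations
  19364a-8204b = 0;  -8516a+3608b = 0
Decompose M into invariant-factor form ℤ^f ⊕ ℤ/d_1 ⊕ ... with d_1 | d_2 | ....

Answer: M ≅ ℤ/4 ⊕ ℤ/12

Derivation:
rank_ℚ(R)=2; free=2−2=0
SNF(R) diag = [4, 12] → torsion [4, 12]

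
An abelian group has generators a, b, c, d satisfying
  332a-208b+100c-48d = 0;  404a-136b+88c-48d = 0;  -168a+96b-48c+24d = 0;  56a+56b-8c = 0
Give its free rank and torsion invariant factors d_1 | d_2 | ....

Answer: M ≅ ℤ/4 ⊕ ℤ/12 ⊕ ℤ/24 ⊕ ℤ/24

Derivation:
rank_ℚ(R)=4; free=4−4=0
SNF(R) diag = [4, 12, 24, 24] → torsion [4, 12, 24, 24]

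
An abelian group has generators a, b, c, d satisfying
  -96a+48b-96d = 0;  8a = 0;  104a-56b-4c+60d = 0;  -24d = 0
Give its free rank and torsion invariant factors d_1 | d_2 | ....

Answer: M ≅ ℤ/4 ⊕ ℤ/8 ⊕ ℤ/24 ⊕ ℤ/48

Derivation:
rank_ℚ(R)=4; free=4−4=0
SNF(R) diag = [4, 8, 24, 48] → torsion [4, 8, 24, 48]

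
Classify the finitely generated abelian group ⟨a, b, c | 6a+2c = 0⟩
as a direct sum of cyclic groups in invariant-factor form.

Answer: M ≅ ℤ^2 ⊕ ℤ/2

Derivation:
rank_ℚ(R)=1; free=3−1=2
SNF(R) diag = [2] → torsion [2]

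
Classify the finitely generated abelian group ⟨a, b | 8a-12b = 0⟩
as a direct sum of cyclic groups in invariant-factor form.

Answer: M ≅ ℤ^1 ⊕ ℤ/4

Derivation:
rank_ℚ(R)=1; free=2−1=1
SNF(R) diag = [4] → torsion [4]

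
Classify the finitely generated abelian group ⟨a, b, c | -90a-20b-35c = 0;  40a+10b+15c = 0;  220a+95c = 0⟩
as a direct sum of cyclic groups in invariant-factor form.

Answer: M ≅ ℤ/5 ⊕ ℤ/10 ⊕ ℤ/30

Derivation:
rank_ℚ(R)=3; free=3−3=0
SNF(R) diag = [5, 10, 30] → torsion [5, 10, 30]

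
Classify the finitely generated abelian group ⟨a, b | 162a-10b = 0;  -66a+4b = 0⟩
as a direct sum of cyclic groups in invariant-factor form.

Answer: M ≅ ℤ/2 ⊕ ℤ/6

Derivation:
rank_ℚ(R)=2; free=2−2=0
SNF(R) diag = [2, 6] → torsion [2, 6]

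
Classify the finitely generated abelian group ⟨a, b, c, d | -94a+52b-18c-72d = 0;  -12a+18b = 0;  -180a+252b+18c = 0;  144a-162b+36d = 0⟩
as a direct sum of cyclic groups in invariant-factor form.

Answer: M ≅ ℤ/2 ⊕ ℤ/6 ⊕ ℤ/18 ⊕ ℤ/36

Derivation:
rank_ℚ(R)=4; free=4−4=0
SNF(R) diag = [2, 6, 18, 36] → torsion [2, 6, 18, 36]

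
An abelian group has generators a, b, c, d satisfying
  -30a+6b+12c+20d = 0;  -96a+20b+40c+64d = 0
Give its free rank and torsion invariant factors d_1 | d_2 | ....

rank_ℚ(R)=2; free=4−2=2
SNF(R) diag = [2, 4] → torsion [2, 4]

Answer: M ≅ ℤ^2 ⊕ ℤ/2 ⊕ ℤ/4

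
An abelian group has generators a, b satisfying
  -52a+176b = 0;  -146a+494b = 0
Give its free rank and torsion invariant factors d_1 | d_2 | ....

rank_ℚ(R)=2; free=2−2=0
SNF(R) diag = [2, 4] → torsion [2, 4]

Answer: M ≅ ℤ/2 ⊕ ℤ/4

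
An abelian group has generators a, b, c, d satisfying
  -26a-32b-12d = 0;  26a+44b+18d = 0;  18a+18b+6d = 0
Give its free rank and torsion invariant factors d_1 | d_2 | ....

Answer: M ≅ ℤ^1 ⊕ ℤ/2 ⊕ ℤ/6 ⊕ ℤ/6

Derivation:
rank_ℚ(R)=3; free=4−3=1
SNF(R) diag = [2, 6, 6] → torsion [2, 6, 6]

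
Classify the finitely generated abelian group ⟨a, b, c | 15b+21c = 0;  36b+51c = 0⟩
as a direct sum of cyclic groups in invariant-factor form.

Answer: M ≅ ℤ^1 ⊕ ℤ/3 ⊕ ℤ/3

Derivation:
rank_ℚ(R)=2; free=3−2=1
SNF(R) diag = [3, 3] → torsion [3, 3]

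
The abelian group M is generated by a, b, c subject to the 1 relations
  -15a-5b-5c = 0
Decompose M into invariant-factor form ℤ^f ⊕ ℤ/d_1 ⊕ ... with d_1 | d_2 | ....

Answer: M ≅ ℤ^2 ⊕ ℤ/5

Derivation:
rank_ℚ(R)=1; free=3−1=2
SNF(R) diag = [5] → torsion [5]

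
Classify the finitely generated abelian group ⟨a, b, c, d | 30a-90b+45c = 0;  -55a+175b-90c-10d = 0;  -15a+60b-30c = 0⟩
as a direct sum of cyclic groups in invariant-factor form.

Answer: M ≅ ℤ^1 ⊕ ℤ/5 ⊕ ℤ/15 ⊕ ℤ/15

Derivation:
rank_ℚ(R)=3; free=4−3=1
SNF(R) diag = [5, 15, 15] → torsion [5, 15, 15]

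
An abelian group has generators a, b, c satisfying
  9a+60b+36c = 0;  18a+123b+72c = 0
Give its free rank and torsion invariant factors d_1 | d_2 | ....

rank_ℚ(R)=2; free=3−2=1
SNF(R) diag = [3, 9] → torsion [3, 9]

Answer: M ≅ ℤ^1 ⊕ ℤ/3 ⊕ ℤ/9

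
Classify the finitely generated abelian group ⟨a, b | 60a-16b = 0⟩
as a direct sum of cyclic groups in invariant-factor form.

rank_ℚ(R)=1; free=2−1=1
SNF(R) diag = [4] → torsion [4]

Answer: M ≅ ℤ^1 ⊕ ℤ/4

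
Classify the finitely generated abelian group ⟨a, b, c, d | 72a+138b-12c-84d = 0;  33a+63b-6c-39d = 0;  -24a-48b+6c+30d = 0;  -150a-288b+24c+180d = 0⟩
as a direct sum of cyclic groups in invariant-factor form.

rank_ℚ(R)=4; free=4−4=0
SNF(R) diag = [3, 6, 6, 6] → torsion [3, 6, 6, 6]

Answer: M ≅ ℤ/3 ⊕ ℤ/6 ⊕ ℤ/6 ⊕ ℤ/6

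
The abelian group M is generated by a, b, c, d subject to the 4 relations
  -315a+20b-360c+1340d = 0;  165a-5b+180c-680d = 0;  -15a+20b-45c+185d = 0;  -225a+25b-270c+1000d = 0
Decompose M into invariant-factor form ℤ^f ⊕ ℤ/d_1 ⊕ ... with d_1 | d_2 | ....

rank_ℚ(R)=4; free=4−4=0
SNF(R) diag = [5, 15, 45, 90] → torsion [5, 15, 45, 90]

Answer: M ≅ ℤ/5 ⊕ ℤ/15 ⊕ ℤ/45 ⊕ ℤ/90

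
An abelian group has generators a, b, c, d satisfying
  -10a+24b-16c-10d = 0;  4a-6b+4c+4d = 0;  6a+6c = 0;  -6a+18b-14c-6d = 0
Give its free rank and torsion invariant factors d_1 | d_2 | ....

rank_ℚ(R)=4; free=4−4=0
SNF(R) diag = [2, 2, 6, 18] → torsion [2, 2, 6, 18]

Answer: M ≅ ℤ/2 ⊕ ℤ/2 ⊕ ℤ/6 ⊕ ℤ/18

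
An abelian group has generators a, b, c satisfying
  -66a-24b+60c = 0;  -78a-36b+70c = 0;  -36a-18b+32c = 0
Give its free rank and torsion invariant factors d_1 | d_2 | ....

rank_ℚ(R)=3; free=3−3=0
SNF(R) diag = [2, 6, 6] → torsion [2, 6, 6]

Answer: M ≅ ℤ/2 ⊕ ℤ/6 ⊕ ℤ/6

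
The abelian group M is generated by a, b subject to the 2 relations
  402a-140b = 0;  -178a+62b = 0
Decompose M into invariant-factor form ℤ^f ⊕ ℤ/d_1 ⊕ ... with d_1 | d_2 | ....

rank_ℚ(R)=2; free=2−2=0
SNF(R) diag = [2, 2] → torsion [2, 2]

Answer: M ≅ ℤ/2 ⊕ ℤ/2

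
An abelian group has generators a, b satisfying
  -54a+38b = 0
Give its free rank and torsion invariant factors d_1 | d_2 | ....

rank_ℚ(R)=1; free=2−1=1
SNF(R) diag = [2] → torsion [2]

Answer: M ≅ ℤ^1 ⊕ ℤ/2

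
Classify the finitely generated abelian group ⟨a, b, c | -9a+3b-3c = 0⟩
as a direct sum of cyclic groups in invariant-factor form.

rank_ℚ(R)=1; free=3−1=2
SNF(R) diag = [3] → torsion [3]

Answer: M ≅ ℤ^2 ⊕ ℤ/3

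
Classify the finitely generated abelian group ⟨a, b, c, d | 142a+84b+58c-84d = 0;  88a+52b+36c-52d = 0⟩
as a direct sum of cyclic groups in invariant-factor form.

Answer: M ≅ ℤ^2 ⊕ ℤ/2 ⊕ ℤ/4

Derivation:
rank_ℚ(R)=2; free=4−2=2
SNF(R) diag = [2, 4] → torsion [2, 4]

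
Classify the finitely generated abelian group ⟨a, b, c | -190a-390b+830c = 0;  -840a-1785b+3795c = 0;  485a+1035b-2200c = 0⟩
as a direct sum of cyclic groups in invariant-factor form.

Answer: M ≅ ℤ/5 ⊕ ℤ/15 ⊕ ℤ/30

Derivation:
rank_ℚ(R)=3; free=3−3=0
SNF(R) diag = [5, 15, 30] → torsion [5, 15, 30]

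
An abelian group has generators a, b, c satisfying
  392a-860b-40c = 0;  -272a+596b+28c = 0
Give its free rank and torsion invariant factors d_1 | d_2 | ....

rank_ℚ(R)=2; free=3−2=1
SNF(R) diag = [4, 12] → torsion [4, 12]

Answer: M ≅ ℤ^1 ⊕ ℤ/4 ⊕ ℤ/12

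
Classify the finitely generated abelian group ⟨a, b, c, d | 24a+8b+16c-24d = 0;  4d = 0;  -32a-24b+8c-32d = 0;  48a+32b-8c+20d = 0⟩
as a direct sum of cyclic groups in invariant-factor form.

Answer: M ≅ ℤ/4 ⊕ ℤ/8 ⊕ ℤ/8 ⊕ ℤ/24

Derivation:
rank_ℚ(R)=4; free=4−4=0
SNF(R) diag = [4, 8, 8, 24] → torsion [4, 8, 8, 24]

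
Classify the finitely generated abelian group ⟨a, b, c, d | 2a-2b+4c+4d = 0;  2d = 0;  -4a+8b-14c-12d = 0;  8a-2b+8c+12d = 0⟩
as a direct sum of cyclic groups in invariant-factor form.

rank_ℚ(R)=4; free=4−4=0
SNF(R) diag = [2, 2, 2, 2] → torsion [2, 2, 2, 2]

Answer: M ≅ ℤ/2 ⊕ ℤ/2 ⊕ ℤ/2 ⊕ ℤ/2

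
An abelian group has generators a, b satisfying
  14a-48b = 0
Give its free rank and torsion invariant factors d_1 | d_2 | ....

rank_ℚ(R)=1; free=2−1=1
SNF(R) diag = [2] → torsion [2]

Answer: M ≅ ℤ^1 ⊕ ℤ/2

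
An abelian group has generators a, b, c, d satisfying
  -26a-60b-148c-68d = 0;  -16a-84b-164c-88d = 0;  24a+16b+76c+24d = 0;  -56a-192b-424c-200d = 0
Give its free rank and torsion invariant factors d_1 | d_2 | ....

rank_ℚ(R)=4; free=4−4=0
SNF(R) diag = [2, 4, 12, 24] → torsion [2, 4, 12, 24]

Answer: M ≅ ℤ/2 ⊕ ℤ/4 ⊕ ℤ/12 ⊕ ℤ/24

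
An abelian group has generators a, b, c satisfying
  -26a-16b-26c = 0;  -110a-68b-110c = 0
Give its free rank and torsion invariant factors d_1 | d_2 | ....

rank_ℚ(R)=2; free=3−2=1
SNF(R) diag = [2, 4] → torsion [2, 4]

Answer: M ≅ ℤ^1 ⊕ ℤ/2 ⊕ ℤ/4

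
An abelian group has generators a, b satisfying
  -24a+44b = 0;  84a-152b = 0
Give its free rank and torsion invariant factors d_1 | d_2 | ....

rank_ℚ(R)=2; free=2−2=0
SNF(R) diag = [4, 12] → torsion [4, 12]

Answer: M ≅ ℤ/4 ⊕ ℤ/12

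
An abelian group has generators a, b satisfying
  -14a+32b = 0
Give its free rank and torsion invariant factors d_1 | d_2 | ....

rank_ℚ(R)=1; free=2−1=1
SNF(R) diag = [2] → torsion [2]

Answer: M ≅ ℤ^1 ⊕ ℤ/2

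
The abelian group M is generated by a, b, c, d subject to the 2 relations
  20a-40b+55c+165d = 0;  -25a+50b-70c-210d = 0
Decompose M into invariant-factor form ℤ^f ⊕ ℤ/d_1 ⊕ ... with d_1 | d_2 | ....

rank_ℚ(R)=2; free=4−2=2
SNF(R) diag = [5, 5] → torsion [5, 5]

Answer: M ≅ ℤ^2 ⊕ ℤ/5 ⊕ ℤ/5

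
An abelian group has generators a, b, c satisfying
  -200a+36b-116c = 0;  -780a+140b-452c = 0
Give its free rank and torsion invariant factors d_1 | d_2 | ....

rank_ℚ(R)=2; free=3−2=1
SNF(R) diag = [4, 4] → torsion [4, 4]

Answer: M ≅ ℤ^1 ⊕ ℤ/4 ⊕ ℤ/4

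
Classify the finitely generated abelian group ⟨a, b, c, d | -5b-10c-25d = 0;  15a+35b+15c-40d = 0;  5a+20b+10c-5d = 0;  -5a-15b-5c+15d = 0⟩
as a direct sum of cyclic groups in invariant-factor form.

Answer: M ≅ ℤ/5 ⊕ ℤ/5 ⊕ ℤ/5 ⊕ ℤ/5

Derivation:
rank_ℚ(R)=4; free=4−4=0
SNF(R) diag = [5, 5, 5, 5] → torsion [5, 5, 5, 5]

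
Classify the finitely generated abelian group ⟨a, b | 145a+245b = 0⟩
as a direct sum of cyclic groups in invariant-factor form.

Answer: M ≅ ℤ^1 ⊕ ℤ/5

Derivation:
rank_ℚ(R)=1; free=2−1=1
SNF(R) diag = [5] → torsion [5]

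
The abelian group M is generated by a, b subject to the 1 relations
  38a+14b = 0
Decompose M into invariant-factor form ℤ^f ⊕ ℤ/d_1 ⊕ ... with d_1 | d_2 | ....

rank_ℚ(R)=1; free=2−1=1
SNF(R) diag = [2] → torsion [2]

Answer: M ≅ ℤ^1 ⊕ ℤ/2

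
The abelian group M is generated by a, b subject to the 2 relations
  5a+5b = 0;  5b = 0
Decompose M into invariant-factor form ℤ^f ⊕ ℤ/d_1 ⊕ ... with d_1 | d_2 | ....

Answer: M ≅ ℤ/5 ⊕ ℤ/5

Derivation:
rank_ℚ(R)=2; free=2−2=0
SNF(R) diag = [5, 5] → torsion [5, 5]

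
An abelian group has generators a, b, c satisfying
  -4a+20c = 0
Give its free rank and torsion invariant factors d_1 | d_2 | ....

rank_ℚ(R)=1; free=3−1=2
SNF(R) diag = [4] → torsion [4]

Answer: M ≅ ℤ^2 ⊕ ℤ/4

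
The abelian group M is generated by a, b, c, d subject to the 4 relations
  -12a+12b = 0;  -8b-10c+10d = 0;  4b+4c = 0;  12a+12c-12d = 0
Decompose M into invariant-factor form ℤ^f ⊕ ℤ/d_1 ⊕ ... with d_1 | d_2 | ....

Answer: M ≅ ℤ/2 ⊕ ℤ/4 ⊕ ℤ/12 ⊕ ℤ/12

Derivation:
rank_ℚ(R)=4; free=4−4=0
SNF(R) diag = [2, 4, 12, 12] → torsion [2, 4, 12, 12]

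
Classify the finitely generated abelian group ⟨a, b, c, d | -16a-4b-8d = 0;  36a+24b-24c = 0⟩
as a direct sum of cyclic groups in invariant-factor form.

Answer: M ≅ ℤ^2 ⊕ ℤ/4 ⊕ ℤ/12

Derivation:
rank_ℚ(R)=2; free=4−2=2
SNF(R) diag = [4, 12] → torsion [4, 12]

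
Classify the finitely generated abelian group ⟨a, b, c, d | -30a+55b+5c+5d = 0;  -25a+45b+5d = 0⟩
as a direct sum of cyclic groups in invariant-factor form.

Answer: M ≅ ℤ^2 ⊕ ℤ/5 ⊕ ℤ/5

Derivation:
rank_ℚ(R)=2; free=4−2=2
SNF(R) diag = [5, 5] → torsion [5, 5]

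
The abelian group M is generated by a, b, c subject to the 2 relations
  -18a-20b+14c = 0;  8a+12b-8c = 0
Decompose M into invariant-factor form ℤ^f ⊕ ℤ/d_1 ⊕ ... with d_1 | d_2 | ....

Answer: M ≅ ℤ^1 ⊕ ℤ/2 ⊕ ℤ/4

Derivation:
rank_ℚ(R)=2; free=3−2=1
SNF(R) diag = [2, 4] → torsion [2, 4]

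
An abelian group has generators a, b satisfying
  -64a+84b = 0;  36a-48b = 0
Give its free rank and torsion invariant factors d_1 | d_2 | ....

Answer: M ≅ ℤ/4 ⊕ ℤ/12

Derivation:
rank_ℚ(R)=2; free=2−2=0
SNF(R) diag = [4, 12] → torsion [4, 12]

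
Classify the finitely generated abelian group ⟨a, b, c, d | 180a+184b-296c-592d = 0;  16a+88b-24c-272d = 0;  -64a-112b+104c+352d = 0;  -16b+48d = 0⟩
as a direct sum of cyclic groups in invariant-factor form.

Answer: M ≅ ℤ/4 ⊕ ℤ/8 ⊕ ℤ/8 ⊕ ℤ/16

Derivation:
rank_ℚ(R)=4; free=4−4=0
SNF(R) diag = [4, 8, 8, 16] → torsion [4, 8, 8, 16]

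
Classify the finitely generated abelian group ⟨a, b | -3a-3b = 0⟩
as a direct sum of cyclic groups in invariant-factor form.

Answer: M ≅ ℤ^1 ⊕ ℤ/3

Derivation:
rank_ℚ(R)=1; free=2−1=1
SNF(R) diag = [3] → torsion [3]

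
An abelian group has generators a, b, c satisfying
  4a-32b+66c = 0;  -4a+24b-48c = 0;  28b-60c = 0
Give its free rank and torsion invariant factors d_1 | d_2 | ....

Answer: M ≅ ℤ/2 ⊕ ℤ/4 ⊕ ℤ/12

Derivation:
rank_ℚ(R)=3; free=3−3=0
SNF(R) diag = [2, 4, 12] → torsion [2, 4, 12]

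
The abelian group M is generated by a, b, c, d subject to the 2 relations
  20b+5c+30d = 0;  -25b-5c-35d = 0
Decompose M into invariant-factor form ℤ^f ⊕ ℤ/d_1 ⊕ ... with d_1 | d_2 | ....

Answer: M ≅ ℤ^2 ⊕ ℤ/5 ⊕ ℤ/5

Derivation:
rank_ℚ(R)=2; free=4−2=2
SNF(R) diag = [5, 5] → torsion [5, 5]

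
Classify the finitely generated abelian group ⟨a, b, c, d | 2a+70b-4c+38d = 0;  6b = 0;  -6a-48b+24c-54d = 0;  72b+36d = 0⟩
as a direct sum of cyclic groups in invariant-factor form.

Answer: M ≅ ℤ/2 ⊕ ℤ/6 ⊕ ℤ/12 ⊕ ℤ/36

Derivation:
rank_ℚ(R)=4; free=4−4=0
SNF(R) diag = [2, 6, 12, 36] → torsion [2, 6, 12, 36]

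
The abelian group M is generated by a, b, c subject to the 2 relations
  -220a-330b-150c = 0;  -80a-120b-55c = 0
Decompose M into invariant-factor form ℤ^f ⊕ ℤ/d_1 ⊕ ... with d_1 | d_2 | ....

Answer: M ≅ ℤ^1 ⊕ ℤ/5 ⊕ ℤ/10

Derivation:
rank_ℚ(R)=2; free=3−2=1
SNF(R) diag = [5, 10] → torsion [5, 10]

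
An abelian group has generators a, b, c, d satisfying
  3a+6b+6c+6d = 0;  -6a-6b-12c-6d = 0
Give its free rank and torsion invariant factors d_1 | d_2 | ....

Answer: M ≅ ℤ^2 ⊕ ℤ/3 ⊕ ℤ/6

Derivation:
rank_ℚ(R)=2; free=4−2=2
SNF(R) diag = [3, 6] → torsion [3, 6]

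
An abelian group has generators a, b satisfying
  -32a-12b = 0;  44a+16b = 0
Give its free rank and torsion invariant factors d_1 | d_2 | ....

rank_ℚ(R)=2; free=2−2=0
SNF(R) diag = [4, 4] → torsion [4, 4]

Answer: M ≅ ℤ/4 ⊕ ℤ/4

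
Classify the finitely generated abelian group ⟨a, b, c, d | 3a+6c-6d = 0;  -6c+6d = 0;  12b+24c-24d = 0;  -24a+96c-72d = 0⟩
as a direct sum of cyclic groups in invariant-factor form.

rank_ℚ(R)=4; free=4−4=0
SNF(R) diag = [3, 6, 12, 24] → torsion [3, 6, 12, 24]

Answer: M ≅ ℤ/3 ⊕ ℤ/6 ⊕ ℤ/12 ⊕ ℤ/24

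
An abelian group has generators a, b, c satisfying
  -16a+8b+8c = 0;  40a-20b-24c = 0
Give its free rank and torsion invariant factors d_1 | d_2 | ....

Answer: M ≅ ℤ^1 ⊕ ℤ/4 ⊕ ℤ/8

Derivation:
rank_ℚ(R)=2; free=3−2=1
SNF(R) diag = [4, 8] → torsion [4, 8]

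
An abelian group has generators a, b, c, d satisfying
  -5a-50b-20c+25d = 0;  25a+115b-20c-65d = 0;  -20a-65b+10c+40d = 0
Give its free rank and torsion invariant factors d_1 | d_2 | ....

Answer: M ≅ ℤ^1 ⊕ ℤ/5 ⊕ ℤ/15 ⊕ ℤ/30

Derivation:
rank_ℚ(R)=3; free=4−3=1
SNF(R) diag = [5, 15, 30] → torsion [5, 15, 30]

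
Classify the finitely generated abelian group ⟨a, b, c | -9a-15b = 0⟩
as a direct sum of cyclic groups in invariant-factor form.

Answer: M ≅ ℤ^2 ⊕ ℤ/3

Derivation:
rank_ℚ(R)=1; free=3−1=2
SNF(R) diag = [3] → torsion [3]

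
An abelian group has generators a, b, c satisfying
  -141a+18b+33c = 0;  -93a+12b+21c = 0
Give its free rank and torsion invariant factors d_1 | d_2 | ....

rank_ℚ(R)=2; free=3−2=1
SNF(R) diag = [3, 6] → torsion [3, 6]

Answer: M ≅ ℤ^1 ⊕ ℤ/3 ⊕ ℤ/6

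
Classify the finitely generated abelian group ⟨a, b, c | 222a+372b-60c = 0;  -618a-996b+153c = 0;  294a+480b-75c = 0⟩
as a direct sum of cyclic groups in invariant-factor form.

rank_ℚ(R)=3; free=3−3=0
SNF(R) diag = [3, 6, 12] → torsion [3, 6, 12]

Answer: M ≅ ℤ/3 ⊕ ℤ/6 ⊕ ℤ/12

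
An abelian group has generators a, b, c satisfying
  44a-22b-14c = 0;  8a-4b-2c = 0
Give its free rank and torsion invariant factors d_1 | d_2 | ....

rank_ℚ(R)=2; free=3−2=1
SNF(R) diag = [2, 6] → torsion [2, 6]

Answer: M ≅ ℤ^1 ⊕ ℤ/2 ⊕ ℤ/6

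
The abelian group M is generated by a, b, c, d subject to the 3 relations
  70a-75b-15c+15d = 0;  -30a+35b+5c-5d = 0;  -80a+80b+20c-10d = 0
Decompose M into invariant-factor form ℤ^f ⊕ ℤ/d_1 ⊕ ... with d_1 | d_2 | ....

Answer: M ≅ ℤ^1 ⊕ ℤ/5 ⊕ ℤ/10 ⊕ ℤ/10

Derivation:
rank_ℚ(R)=3; free=4−3=1
SNF(R) diag = [5, 10, 10] → torsion [5, 10, 10]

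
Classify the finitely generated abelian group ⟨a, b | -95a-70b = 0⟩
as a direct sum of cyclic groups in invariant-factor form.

Answer: M ≅ ℤ^1 ⊕ ℤ/5

Derivation:
rank_ℚ(R)=1; free=2−1=1
SNF(R) diag = [5] → torsion [5]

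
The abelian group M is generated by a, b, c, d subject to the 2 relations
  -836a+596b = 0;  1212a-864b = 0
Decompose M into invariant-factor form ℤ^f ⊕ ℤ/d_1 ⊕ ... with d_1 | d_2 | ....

Answer: M ≅ ℤ^2 ⊕ ℤ/4 ⊕ ℤ/12

Derivation:
rank_ℚ(R)=2; free=4−2=2
SNF(R) diag = [4, 12] → torsion [4, 12]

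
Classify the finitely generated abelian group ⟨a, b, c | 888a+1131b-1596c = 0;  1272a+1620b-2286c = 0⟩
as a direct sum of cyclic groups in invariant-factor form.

Answer: M ≅ ℤ^1 ⊕ ℤ/3 ⊕ ℤ/6

Derivation:
rank_ℚ(R)=2; free=3−2=1
SNF(R) diag = [3, 6] → torsion [3, 6]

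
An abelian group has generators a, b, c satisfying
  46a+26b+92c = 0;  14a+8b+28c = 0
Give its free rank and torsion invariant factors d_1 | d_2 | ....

rank_ℚ(R)=2; free=3−2=1
SNF(R) diag = [2, 2] → torsion [2, 2]

Answer: M ≅ ℤ^1 ⊕ ℤ/2 ⊕ ℤ/2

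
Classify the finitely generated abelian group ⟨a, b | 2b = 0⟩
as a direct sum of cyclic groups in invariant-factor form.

Answer: M ≅ ℤ^1 ⊕ ℤ/2

Derivation:
rank_ℚ(R)=1; free=2−1=1
SNF(R) diag = [2] → torsion [2]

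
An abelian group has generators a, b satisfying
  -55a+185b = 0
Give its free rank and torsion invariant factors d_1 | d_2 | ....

rank_ℚ(R)=1; free=2−1=1
SNF(R) diag = [5] → torsion [5]

Answer: M ≅ ℤ^1 ⊕ ℤ/5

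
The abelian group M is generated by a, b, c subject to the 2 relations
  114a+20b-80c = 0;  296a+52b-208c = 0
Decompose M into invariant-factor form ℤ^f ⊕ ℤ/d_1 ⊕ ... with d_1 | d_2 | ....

Answer: M ≅ ℤ^1 ⊕ ℤ/2 ⊕ ℤ/4

Derivation:
rank_ℚ(R)=2; free=3−2=1
SNF(R) diag = [2, 4] → torsion [2, 4]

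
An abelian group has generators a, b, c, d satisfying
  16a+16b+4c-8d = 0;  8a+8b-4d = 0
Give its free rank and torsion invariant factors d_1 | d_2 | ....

Answer: M ≅ ℤ^2 ⊕ ℤ/4 ⊕ ℤ/4

Derivation:
rank_ℚ(R)=2; free=4−2=2
SNF(R) diag = [4, 4] → torsion [4, 4]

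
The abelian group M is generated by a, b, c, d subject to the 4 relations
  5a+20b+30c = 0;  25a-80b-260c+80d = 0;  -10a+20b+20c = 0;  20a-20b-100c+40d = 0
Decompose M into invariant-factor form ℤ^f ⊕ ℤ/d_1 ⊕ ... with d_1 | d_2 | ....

Answer: M ≅ ℤ/5 ⊕ ℤ/10 ⊕ ℤ/20 ⊕ ℤ/40

Derivation:
rank_ℚ(R)=4; free=4−4=0
SNF(R) diag = [5, 10, 20, 40] → torsion [5, 10, 20, 40]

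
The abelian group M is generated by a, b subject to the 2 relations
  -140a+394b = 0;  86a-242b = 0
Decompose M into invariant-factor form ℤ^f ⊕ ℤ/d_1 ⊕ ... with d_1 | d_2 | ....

rank_ℚ(R)=2; free=2−2=0
SNF(R) diag = [2, 2] → torsion [2, 2]

Answer: M ≅ ℤ/2 ⊕ ℤ/2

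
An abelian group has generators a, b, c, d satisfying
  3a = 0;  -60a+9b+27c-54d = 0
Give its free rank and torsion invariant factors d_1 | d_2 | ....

rank_ℚ(R)=2; free=4−2=2
SNF(R) diag = [3, 9] → torsion [3, 9]

Answer: M ≅ ℤ^2 ⊕ ℤ/3 ⊕ ℤ/9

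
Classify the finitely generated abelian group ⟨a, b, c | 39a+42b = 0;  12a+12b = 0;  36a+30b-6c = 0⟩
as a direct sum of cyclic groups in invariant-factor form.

rank_ℚ(R)=3; free=3−3=0
SNF(R) diag = [3, 6, 12] → torsion [3, 6, 12]

Answer: M ≅ ℤ/3 ⊕ ℤ/6 ⊕ ℤ/12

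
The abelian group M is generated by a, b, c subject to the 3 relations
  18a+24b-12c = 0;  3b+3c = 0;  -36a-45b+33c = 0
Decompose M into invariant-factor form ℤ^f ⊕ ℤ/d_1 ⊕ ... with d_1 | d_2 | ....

Answer: M ≅ ℤ/3 ⊕ ℤ/6 ⊕ ℤ/18

Derivation:
rank_ℚ(R)=3; free=3−3=0
SNF(R) diag = [3, 6, 18] → torsion [3, 6, 18]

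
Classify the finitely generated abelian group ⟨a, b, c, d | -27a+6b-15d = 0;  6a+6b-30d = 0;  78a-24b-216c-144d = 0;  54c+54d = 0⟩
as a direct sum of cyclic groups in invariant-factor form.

rank_ℚ(R)=4; free=4−4=0
SNF(R) diag = [3, 6, 18, 54] → torsion [3, 6, 18, 54]

Answer: M ≅ ℤ/3 ⊕ ℤ/6 ⊕ ℤ/18 ⊕ ℤ/54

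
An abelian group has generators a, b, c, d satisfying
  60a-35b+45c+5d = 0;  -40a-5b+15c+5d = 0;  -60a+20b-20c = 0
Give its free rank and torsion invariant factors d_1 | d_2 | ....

Answer: M ≅ ℤ^1 ⊕ ℤ/5 ⊕ ℤ/10 ⊕ ℤ/20

Derivation:
rank_ℚ(R)=3; free=4−3=1
SNF(R) diag = [5, 10, 20] → torsion [5, 10, 20]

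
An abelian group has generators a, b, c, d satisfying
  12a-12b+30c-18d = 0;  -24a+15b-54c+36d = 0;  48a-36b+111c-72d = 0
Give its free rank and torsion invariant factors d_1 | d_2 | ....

Answer: M ≅ ℤ^1 ⊕ ℤ/3 ⊕ ℤ/3 ⊕ ℤ/6

Derivation:
rank_ℚ(R)=3; free=4−3=1
SNF(R) diag = [3, 3, 6] → torsion [3, 3, 6]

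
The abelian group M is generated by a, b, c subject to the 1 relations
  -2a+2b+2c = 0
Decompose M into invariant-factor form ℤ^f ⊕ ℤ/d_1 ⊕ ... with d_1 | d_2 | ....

rank_ℚ(R)=1; free=3−1=2
SNF(R) diag = [2] → torsion [2]

Answer: M ≅ ℤ^2 ⊕ ℤ/2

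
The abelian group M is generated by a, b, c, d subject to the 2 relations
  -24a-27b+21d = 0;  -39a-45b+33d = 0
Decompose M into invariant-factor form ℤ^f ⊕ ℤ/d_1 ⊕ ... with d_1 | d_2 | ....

rank_ℚ(R)=2; free=4−2=2
SNF(R) diag = [3, 9] → torsion [3, 9]

Answer: M ≅ ℤ^2 ⊕ ℤ/3 ⊕ ℤ/9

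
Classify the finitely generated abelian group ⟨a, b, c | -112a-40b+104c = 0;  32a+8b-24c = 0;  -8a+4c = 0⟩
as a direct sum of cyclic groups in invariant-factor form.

Answer: M ≅ ℤ/4 ⊕ ℤ/8 ⊕ ℤ/16

Derivation:
rank_ℚ(R)=3; free=3−3=0
SNF(R) diag = [4, 8, 16] → torsion [4, 8, 16]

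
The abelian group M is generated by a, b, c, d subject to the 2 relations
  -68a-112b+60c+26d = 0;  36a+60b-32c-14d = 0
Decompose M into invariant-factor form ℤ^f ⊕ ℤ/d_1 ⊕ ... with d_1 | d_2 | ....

rank_ℚ(R)=2; free=4−2=2
SNF(R) diag = [2, 4] → torsion [2, 4]

Answer: M ≅ ℤ^2 ⊕ ℤ/2 ⊕ ℤ/4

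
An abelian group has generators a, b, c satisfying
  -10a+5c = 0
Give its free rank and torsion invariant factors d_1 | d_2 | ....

Answer: M ≅ ℤ^2 ⊕ ℤ/5

Derivation:
rank_ℚ(R)=1; free=3−1=2
SNF(R) diag = [5] → torsion [5]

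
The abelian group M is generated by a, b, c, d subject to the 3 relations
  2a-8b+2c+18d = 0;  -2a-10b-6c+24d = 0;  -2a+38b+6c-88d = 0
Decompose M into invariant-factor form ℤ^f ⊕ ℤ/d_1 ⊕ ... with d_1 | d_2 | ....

Answer: M ≅ ℤ^1 ⊕ ℤ/2 ⊕ ℤ/2 ⊕ ℤ/4

Derivation:
rank_ℚ(R)=3; free=4−3=1
SNF(R) diag = [2, 2, 4] → torsion [2, 2, 4]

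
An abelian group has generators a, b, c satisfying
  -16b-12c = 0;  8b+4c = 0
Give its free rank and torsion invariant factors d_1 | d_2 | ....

Answer: M ≅ ℤ^1 ⊕ ℤ/4 ⊕ ℤ/8

Derivation:
rank_ℚ(R)=2; free=3−2=1
SNF(R) diag = [4, 8] → torsion [4, 8]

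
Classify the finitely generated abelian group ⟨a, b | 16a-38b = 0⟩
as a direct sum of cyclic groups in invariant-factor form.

rank_ℚ(R)=1; free=2−1=1
SNF(R) diag = [2] → torsion [2]

Answer: M ≅ ℤ^1 ⊕ ℤ/2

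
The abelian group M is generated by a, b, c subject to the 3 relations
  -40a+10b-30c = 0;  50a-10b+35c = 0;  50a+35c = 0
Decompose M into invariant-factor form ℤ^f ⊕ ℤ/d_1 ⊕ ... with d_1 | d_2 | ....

Answer: M ≅ ℤ/5 ⊕ ℤ/10 ⊕ ℤ/20

Derivation:
rank_ℚ(R)=3; free=3−3=0
SNF(R) diag = [5, 10, 20] → torsion [5, 10, 20]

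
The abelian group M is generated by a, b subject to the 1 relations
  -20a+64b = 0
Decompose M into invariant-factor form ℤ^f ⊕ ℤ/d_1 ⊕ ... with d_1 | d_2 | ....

Answer: M ≅ ℤ^1 ⊕ ℤ/4

Derivation:
rank_ℚ(R)=1; free=2−1=1
SNF(R) diag = [4] → torsion [4]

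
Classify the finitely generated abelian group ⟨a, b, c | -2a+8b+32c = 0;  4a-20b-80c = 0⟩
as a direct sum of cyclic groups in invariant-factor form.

rank_ℚ(R)=2; free=3−2=1
SNF(R) diag = [2, 4] → torsion [2, 4]

Answer: M ≅ ℤ^1 ⊕ ℤ/2 ⊕ ℤ/4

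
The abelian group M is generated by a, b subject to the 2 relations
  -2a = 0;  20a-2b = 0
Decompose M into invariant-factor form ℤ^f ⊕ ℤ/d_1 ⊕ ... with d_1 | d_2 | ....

rank_ℚ(R)=2; free=2−2=0
SNF(R) diag = [2, 2] → torsion [2, 2]

Answer: M ≅ ℤ/2 ⊕ ℤ/2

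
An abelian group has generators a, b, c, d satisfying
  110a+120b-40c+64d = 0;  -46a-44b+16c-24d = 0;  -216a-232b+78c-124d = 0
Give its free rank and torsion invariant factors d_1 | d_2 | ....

Answer: M ≅ ℤ^1 ⊕ ℤ/2 ⊕ ℤ/2 ⊕ ℤ/4

Derivation:
rank_ℚ(R)=3; free=4−3=1
SNF(R) diag = [2, 2, 4] → torsion [2, 2, 4]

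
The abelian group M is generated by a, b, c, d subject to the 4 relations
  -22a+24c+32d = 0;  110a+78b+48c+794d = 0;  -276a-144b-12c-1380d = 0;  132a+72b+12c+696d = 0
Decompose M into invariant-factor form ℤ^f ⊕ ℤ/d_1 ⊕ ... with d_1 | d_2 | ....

Answer: M ≅ ℤ/2 ⊕ ℤ/6 ⊕ ℤ/12 ⊕ ℤ/36

Derivation:
rank_ℚ(R)=4; free=4−4=0
SNF(R) diag = [2, 6, 12, 36] → torsion [2, 6, 12, 36]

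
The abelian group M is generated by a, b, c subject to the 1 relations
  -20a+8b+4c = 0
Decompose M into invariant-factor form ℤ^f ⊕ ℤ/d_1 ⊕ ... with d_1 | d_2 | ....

rank_ℚ(R)=1; free=3−1=2
SNF(R) diag = [4] → torsion [4]

Answer: M ≅ ℤ^2 ⊕ ℤ/4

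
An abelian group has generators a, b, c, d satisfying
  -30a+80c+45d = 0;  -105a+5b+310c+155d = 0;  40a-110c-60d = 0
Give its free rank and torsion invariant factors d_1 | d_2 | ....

rank_ℚ(R)=3; free=4−3=1
SNF(R) diag = [5, 5, 10] → torsion [5, 5, 10]

Answer: M ≅ ℤ^1 ⊕ ℤ/5 ⊕ ℤ/5 ⊕ ℤ/10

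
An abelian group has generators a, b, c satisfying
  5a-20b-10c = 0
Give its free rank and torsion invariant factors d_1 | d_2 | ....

rank_ℚ(R)=1; free=3−1=2
SNF(R) diag = [5] → torsion [5]

Answer: M ≅ ℤ^2 ⊕ ℤ/5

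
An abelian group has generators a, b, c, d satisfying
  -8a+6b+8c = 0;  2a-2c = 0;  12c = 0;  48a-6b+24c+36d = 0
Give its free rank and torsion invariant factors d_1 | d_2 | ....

rank_ℚ(R)=4; free=4−4=0
SNF(R) diag = [2, 6, 12, 36] → torsion [2, 6, 12, 36]

Answer: M ≅ ℤ/2 ⊕ ℤ/6 ⊕ ℤ/12 ⊕ ℤ/36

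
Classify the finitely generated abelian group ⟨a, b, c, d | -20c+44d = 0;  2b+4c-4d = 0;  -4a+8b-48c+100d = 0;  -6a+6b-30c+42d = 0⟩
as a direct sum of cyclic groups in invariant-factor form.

Answer: M ≅ ℤ/2 ⊕ ℤ/2 ⊕ ℤ/4 ⊕ ℤ/12

Derivation:
rank_ℚ(R)=4; free=4−4=0
SNF(R) diag = [2, 2, 4, 12] → torsion [2, 2, 4, 12]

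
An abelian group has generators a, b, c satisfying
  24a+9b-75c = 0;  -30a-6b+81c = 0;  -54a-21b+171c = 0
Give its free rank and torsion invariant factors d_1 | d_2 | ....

rank_ℚ(R)=3; free=3−3=0
SNF(R) diag = [3, 3, 6] → torsion [3, 3, 6]

Answer: M ≅ ℤ/3 ⊕ ℤ/3 ⊕ ℤ/6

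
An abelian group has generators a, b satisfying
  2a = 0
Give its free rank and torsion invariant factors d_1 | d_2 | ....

Answer: M ≅ ℤ^1 ⊕ ℤ/2

Derivation:
rank_ℚ(R)=1; free=2−1=1
SNF(R) diag = [2] → torsion [2]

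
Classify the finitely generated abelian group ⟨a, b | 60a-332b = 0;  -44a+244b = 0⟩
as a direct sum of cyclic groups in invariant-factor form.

rank_ℚ(R)=2; free=2−2=0
SNF(R) diag = [4, 8] → torsion [4, 8]

Answer: M ≅ ℤ/4 ⊕ ℤ/8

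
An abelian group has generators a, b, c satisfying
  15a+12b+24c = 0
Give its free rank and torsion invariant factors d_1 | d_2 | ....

Answer: M ≅ ℤ^2 ⊕ ℤ/3

Derivation:
rank_ℚ(R)=1; free=3−1=2
SNF(R) diag = [3] → torsion [3]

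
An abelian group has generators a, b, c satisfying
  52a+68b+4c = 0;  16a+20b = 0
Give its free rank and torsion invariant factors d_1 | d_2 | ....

Answer: M ≅ ℤ^1 ⊕ ℤ/4 ⊕ ℤ/4

Derivation:
rank_ℚ(R)=2; free=3−2=1
SNF(R) diag = [4, 4] → torsion [4, 4]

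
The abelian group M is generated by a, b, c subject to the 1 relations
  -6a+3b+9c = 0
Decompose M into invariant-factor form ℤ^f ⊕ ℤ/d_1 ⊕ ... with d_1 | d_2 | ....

Answer: M ≅ ℤ^2 ⊕ ℤ/3

Derivation:
rank_ℚ(R)=1; free=3−1=2
SNF(R) diag = [3] → torsion [3]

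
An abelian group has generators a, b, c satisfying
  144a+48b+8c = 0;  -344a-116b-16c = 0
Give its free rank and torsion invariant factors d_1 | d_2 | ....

rank_ℚ(R)=2; free=3−2=1
SNF(R) diag = [4, 8] → torsion [4, 8]

Answer: M ≅ ℤ^1 ⊕ ℤ/4 ⊕ ℤ/8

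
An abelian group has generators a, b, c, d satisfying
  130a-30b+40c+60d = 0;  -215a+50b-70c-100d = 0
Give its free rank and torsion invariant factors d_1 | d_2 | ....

Answer: M ≅ ℤ^2 ⊕ ℤ/5 ⊕ ℤ/10

Derivation:
rank_ℚ(R)=2; free=4−2=2
SNF(R) diag = [5, 10] → torsion [5, 10]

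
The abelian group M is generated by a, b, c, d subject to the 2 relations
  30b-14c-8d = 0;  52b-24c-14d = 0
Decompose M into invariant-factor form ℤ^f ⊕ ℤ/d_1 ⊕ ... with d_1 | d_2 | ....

rank_ℚ(R)=2; free=4−2=2
SNF(R) diag = [2, 2] → torsion [2, 2]

Answer: M ≅ ℤ^2 ⊕ ℤ/2 ⊕ ℤ/2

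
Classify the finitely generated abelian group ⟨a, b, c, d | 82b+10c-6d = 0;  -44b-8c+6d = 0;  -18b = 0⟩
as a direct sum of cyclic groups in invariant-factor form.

rank_ℚ(R)=3; free=4−3=1
SNF(R) diag = [2, 6, 18] → torsion [2, 6, 18]

Answer: M ≅ ℤ^1 ⊕ ℤ/2 ⊕ ℤ/6 ⊕ ℤ/18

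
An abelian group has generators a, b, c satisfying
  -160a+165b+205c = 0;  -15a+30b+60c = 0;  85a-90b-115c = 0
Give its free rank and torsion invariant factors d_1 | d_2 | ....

rank_ℚ(R)=3; free=3−3=0
SNF(R) diag = [5, 15, 15] → torsion [5, 15, 15]

Answer: M ≅ ℤ/5 ⊕ ℤ/15 ⊕ ℤ/15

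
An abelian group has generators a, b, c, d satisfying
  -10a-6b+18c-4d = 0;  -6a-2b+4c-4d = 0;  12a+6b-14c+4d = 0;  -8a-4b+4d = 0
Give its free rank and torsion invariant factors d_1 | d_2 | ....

Answer: M ≅ ℤ/2 ⊕ ℤ/2 ⊕ ℤ/2 ⊕ ℤ/4

Derivation:
rank_ℚ(R)=4; free=4−4=0
SNF(R) diag = [2, 2, 2, 4] → torsion [2, 2, 2, 4]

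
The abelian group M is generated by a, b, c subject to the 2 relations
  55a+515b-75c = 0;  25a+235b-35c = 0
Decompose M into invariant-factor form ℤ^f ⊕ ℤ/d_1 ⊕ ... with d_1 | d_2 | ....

rank_ℚ(R)=2; free=3−2=1
SNF(R) diag = [5, 10] → torsion [5, 10]

Answer: M ≅ ℤ^1 ⊕ ℤ/5 ⊕ ℤ/10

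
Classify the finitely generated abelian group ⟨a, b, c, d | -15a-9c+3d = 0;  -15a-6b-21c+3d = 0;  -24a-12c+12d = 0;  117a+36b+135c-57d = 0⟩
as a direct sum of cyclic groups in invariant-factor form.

Answer: M ≅ ℤ/3 ⊕ ℤ/6 ⊕ ℤ/12 ⊕ ℤ/12

Derivation:
rank_ℚ(R)=4; free=4−4=0
SNF(R) diag = [3, 6, 12, 12] → torsion [3, 6, 12, 12]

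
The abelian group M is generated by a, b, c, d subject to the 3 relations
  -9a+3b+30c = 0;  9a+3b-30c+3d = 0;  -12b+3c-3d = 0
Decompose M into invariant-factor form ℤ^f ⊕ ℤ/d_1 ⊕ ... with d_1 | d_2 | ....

rank_ℚ(R)=3; free=4−3=1
SNF(R) diag = [3, 3, 9] → torsion [3, 3, 9]

Answer: M ≅ ℤ^1 ⊕ ℤ/3 ⊕ ℤ/3 ⊕ ℤ/9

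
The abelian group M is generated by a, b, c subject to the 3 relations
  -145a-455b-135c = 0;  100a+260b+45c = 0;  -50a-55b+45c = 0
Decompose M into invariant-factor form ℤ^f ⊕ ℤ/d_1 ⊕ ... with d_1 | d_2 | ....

rank_ℚ(R)=3; free=3−3=0
SNF(R) diag = [5, 15, 45] → torsion [5, 15, 45]

Answer: M ≅ ℤ/5 ⊕ ℤ/15 ⊕ ℤ/45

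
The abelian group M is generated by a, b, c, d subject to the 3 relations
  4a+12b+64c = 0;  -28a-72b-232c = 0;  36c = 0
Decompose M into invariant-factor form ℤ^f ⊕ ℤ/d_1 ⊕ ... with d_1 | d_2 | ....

Answer: M ≅ ℤ^1 ⊕ ℤ/4 ⊕ ℤ/12 ⊕ ℤ/36

Derivation:
rank_ℚ(R)=3; free=4−3=1
SNF(R) diag = [4, 12, 36] → torsion [4, 12, 36]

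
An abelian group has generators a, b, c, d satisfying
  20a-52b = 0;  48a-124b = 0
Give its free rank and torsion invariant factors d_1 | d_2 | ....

Answer: M ≅ ℤ^2 ⊕ ℤ/4 ⊕ ℤ/4

Derivation:
rank_ℚ(R)=2; free=4−2=2
SNF(R) diag = [4, 4] → torsion [4, 4]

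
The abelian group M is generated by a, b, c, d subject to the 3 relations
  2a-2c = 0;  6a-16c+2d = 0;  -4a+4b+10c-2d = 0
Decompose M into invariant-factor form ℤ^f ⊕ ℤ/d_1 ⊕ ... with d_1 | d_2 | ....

rank_ℚ(R)=3; free=4−3=1
SNF(R) diag = [2, 2, 4] → torsion [2, 2, 4]

Answer: M ≅ ℤ^1 ⊕ ℤ/2 ⊕ ℤ/2 ⊕ ℤ/4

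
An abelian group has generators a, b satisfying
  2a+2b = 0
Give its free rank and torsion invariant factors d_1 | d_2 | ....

Answer: M ≅ ℤ^1 ⊕ ℤ/2

Derivation:
rank_ℚ(R)=1; free=2−1=1
SNF(R) diag = [2] → torsion [2]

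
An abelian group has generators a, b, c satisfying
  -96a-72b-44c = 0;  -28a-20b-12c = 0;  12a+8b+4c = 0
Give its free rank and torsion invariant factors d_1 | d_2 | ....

rank_ℚ(R)=3; free=3−3=0
SNF(R) diag = [4, 4, 4] → torsion [4, 4, 4]

Answer: M ≅ ℤ/4 ⊕ ℤ/4 ⊕ ℤ/4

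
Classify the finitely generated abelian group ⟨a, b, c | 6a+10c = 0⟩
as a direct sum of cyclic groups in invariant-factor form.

rank_ℚ(R)=1; free=3−1=2
SNF(R) diag = [2] → torsion [2]

Answer: M ≅ ℤ^2 ⊕ ℤ/2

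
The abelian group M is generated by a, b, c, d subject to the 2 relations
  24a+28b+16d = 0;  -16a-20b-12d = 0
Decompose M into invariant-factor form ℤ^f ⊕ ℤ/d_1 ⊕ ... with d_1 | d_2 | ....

rank_ℚ(R)=2; free=4−2=2
SNF(R) diag = [4, 4] → torsion [4, 4]

Answer: M ≅ ℤ^2 ⊕ ℤ/4 ⊕ ℤ/4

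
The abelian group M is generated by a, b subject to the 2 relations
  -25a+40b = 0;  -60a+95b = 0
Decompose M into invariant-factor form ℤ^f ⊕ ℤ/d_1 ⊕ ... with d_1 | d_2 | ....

Answer: M ≅ ℤ/5 ⊕ ℤ/5

Derivation:
rank_ℚ(R)=2; free=2−2=0
SNF(R) diag = [5, 5] → torsion [5, 5]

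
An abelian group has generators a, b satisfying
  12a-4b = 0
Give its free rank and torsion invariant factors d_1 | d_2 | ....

Answer: M ≅ ℤ^1 ⊕ ℤ/4

Derivation:
rank_ℚ(R)=1; free=2−1=1
SNF(R) diag = [4] → torsion [4]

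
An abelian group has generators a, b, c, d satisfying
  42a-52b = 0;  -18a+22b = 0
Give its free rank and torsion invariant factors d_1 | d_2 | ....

rank_ℚ(R)=2; free=4−2=2
SNF(R) diag = [2, 6] → torsion [2, 6]

Answer: M ≅ ℤ^2 ⊕ ℤ/2 ⊕ ℤ/6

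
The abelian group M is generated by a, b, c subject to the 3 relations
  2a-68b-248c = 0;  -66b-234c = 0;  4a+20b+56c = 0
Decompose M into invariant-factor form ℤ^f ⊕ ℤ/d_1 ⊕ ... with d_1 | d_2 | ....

rank_ℚ(R)=3; free=3−3=0
SNF(R) diag = [2, 6, 12] → torsion [2, 6, 12]

Answer: M ≅ ℤ/2 ⊕ ℤ/6 ⊕ ℤ/12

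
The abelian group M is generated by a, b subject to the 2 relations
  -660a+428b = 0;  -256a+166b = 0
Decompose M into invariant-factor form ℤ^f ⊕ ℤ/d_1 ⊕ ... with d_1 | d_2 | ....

rank_ℚ(R)=2; free=2−2=0
SNF(R) diag = [2, 4] → torsion [2, 4]

Answer: M ≅ ℤ/2 ⊕ ℤ/4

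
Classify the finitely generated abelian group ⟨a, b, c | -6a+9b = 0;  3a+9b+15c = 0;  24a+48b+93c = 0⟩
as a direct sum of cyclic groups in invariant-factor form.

Answer: M ≅ ℤ/3 ⊕ ℤ/3 ⊕ ℤ/3

Derivation:
rank_ℚ(R)=3; free=3−3=0
SNF(R) diag = [3, 3, 3] → torsion [3, 3, 3]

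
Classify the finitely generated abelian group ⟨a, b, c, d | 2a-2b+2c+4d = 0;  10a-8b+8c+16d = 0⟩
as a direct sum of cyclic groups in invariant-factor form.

rank_ℚ(R)=2; free=4−2=2
SNF(R) diag = [2, 2] → torsion [2, 2]

Answer: M ≅ ℤ^2 ⊕ ℤ/2 ⊕ ℤ/2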